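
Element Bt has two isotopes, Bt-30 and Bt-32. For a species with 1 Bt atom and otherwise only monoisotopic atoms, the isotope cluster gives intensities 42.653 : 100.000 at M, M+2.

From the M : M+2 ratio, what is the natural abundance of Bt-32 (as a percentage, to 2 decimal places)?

Write p for the Bt-30 fraction. I(M+2)/I(M) = [C(1,1)·p^0·(1−p)] / p^1 = 1·(1−p)/p = 100.000/42.653 = 2.3445
(1−p)/p = 2.3445/1 = 2.3445  ⇒  p = 1/(1 + 2.3445) = 0.2990
Bt-30: 29.90%, Bt-32: 70.10%.

70.10%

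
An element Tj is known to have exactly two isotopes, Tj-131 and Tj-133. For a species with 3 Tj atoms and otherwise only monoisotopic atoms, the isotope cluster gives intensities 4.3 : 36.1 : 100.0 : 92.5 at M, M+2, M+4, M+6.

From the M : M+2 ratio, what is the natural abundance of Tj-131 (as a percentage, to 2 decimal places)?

26.33%

If p is the fraction of Tj that is Tj-131, then I(M+2)/I(M) = [C(3,1)·p^2·(1−p)] / p^3 = 3·(1−p)/p = 36.1/4.3 = 8.3953
(1−p)/p = 8.3953/3 = 2.7984  ⇒  p = 1/(1 + 2.7984) = 0.2633
Tj-131: 26.33%, Tj-133: 73.67%.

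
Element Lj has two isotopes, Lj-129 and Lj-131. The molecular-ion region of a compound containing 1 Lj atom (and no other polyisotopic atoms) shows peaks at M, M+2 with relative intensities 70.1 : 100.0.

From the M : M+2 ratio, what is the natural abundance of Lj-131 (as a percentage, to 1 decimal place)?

58.8%

Write p for the Lj-129 fraction. I(M+2)/I(M) = [C(1,1)·p^0·(1−p)] / p^1 = 1·(1−p)/p = 100.0/70.1 = 1.4265
(1−p)/p = 1.4265/1 = 1.4265  ⇒  p = 1/(1 + 1.4265) = 0.4121
Lj-129: 41.2%, Lj-131: 58.8%.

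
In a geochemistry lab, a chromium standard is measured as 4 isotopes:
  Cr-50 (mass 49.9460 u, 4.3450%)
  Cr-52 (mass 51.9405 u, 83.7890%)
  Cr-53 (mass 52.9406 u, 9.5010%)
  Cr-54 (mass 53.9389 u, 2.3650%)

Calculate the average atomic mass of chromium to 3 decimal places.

51.996 u

Ar = Σ fᵢ·mᵢ = 0.043450 × 49.9460 + 0.837890 × 51.9405 + 0.095010 × 52.9406 + 0.023650 × 53.9389
= 2.17015 + 43.52043 + 5.02989 + 1.27565 = 51.99612 u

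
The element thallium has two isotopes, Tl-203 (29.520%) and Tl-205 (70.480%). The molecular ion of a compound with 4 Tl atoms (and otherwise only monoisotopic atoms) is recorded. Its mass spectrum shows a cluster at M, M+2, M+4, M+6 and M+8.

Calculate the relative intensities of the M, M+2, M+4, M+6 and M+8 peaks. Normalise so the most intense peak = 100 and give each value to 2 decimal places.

1.84 : 17.54 : 62.83 : 100.00 : 59.69

The 4 Tl atoms are independent, so intensities follow the terms of (0.29520 + 0.70480)^4.
P(M) = 0.29520^4 = 0.007594
P(M+2) = 4 × 0.29520^3 × 0.70480^1 = 0.072523
P(M+4) = 6 × 0.29520^2 × 0.70480^2 = 0.259726
P(M+6) = 4 × 0.29520^1 × 0.70480^3 = 0.413403
P(M+8) = 0.70480^4 = 0.246754
The M+6 peak is largest (0.413403); scaling to 100 gives 1.84 : 17.54 : 62.83 : 100.00 : 59.69.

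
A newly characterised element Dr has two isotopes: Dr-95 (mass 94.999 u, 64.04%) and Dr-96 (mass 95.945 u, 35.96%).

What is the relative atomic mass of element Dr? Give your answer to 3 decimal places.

The abundance-weighted mean is 0.6404 × 94.999 + 0.3596 × 95.945
= 60.8374 + 34.5018 = 95.3392 u

95.339 u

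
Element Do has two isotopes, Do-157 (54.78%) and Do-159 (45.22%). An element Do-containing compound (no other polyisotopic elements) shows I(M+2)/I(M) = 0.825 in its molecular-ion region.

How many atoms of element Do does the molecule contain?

For n independent Do atoms, I(M+2)/I(M) = n · (abundance Do-159) / (abundance Do-157) = n · 0.4522/0.5478.
n = 0.825 × 0.5478/0.4522 = 1.00 ≈ 1

1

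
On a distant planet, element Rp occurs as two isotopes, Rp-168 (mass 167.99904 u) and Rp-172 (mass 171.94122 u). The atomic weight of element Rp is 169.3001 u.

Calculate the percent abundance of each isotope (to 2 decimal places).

Rp-168: 67.00%, Rp-172: 33.00%

Let x be the fractional abundance of Rp-168; then Rp-172 has abundance 1 − x.
167.99904·x + 171.94122·(1 − x) = 169.3001
(167.99904 − 171.94122)·x = 169.3001 − 171.94122
x = -2.64112 / -3.94218 = 0.66996 → 67.00% Rp-168, 33.00% Rp-172.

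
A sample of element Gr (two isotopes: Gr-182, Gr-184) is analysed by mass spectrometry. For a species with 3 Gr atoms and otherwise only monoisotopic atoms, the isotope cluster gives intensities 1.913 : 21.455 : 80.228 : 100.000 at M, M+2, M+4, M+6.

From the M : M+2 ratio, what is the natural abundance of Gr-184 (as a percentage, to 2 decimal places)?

If p is the fraction of Gr that is Gr-182, then I(M+2)/I(M) = [C(3,1)·p^2·(1−p)] / p^3 = 3·(1−p)/p = 21.455/1.913 = 11.2154
(1−p)/p = 11.2154/3 = 3.7385  ⇒  p = 1/(1 + 3.7385) = 0.2110
Gr-182: 21.10%, Gr-184: 78.90%.

78.90%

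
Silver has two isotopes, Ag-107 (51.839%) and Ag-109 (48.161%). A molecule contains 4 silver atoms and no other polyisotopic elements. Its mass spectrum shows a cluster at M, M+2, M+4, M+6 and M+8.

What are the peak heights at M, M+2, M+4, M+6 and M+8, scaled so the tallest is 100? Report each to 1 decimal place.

The 4 Ag atoms are independent, so intensities follow the terms of (0.51839 + 0.48161)^4.
P(M) = 0.51839^4 = 0.072215
P(M+2) = 4 × 0.51839^3 × 0.48161^1 = 0.268365
P(M+4) = 6 × 0.51839^2 × 0.48161^2 = 0.373986
P(M+6) = 4 × 0.51839^1 × 0.48161^3 = 0.231634
P(M+8) = 0.48161^4 = 0.053800
The M+4 peak is largest (0.373986); scaling to 100 gives 19.3 : 71.8 : 100.0 : 61.9 : 14.4.

19.3 : 71.8 : 100.0 : 61.9 : 14.4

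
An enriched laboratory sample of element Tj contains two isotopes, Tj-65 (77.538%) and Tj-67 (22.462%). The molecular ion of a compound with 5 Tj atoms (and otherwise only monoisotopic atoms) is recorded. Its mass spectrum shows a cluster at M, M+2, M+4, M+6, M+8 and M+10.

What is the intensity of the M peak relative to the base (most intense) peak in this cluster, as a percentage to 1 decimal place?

Binomial terms of (0.77538 + 0.22462)^5: M 0.2803, M+2 0.4060, M+4 0.2352, M+6 0.0681, M+8 0.0099, M+10 0.0006 → M+2 is the base peak.
P(M+2) = C(5,1) × 0.77538^4 × 0.22462^1 = 5 × 0.36145845 × 0.22462 = 0.405954 (base)
P(M) = C(5,0) × 0.77538^5 × 0.22462^0 = 1 × 0.28026765 × 1.0000 = 0.280268
Relative intensity = 0.280268 / 0.405954 × 100 = 69.0

69.0%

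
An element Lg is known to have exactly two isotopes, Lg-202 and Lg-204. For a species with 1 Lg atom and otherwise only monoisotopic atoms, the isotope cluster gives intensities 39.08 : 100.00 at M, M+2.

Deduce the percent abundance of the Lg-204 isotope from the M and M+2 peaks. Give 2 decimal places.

71.90%

Let p = fractional abundance of Lg-202. I(M+2)/I(M) = [C(1,1)·p^0·(1−p)] / p^1 = 1·(1−p)/p = 100.00/39.08 = 2.5589
(1−p)/p = 2.5589/1 = 2.5589  ⇒  p = 1/(1 + 2.5589) = 0.2810
Lg-202: 28.10%, Lg-204: 71.90%.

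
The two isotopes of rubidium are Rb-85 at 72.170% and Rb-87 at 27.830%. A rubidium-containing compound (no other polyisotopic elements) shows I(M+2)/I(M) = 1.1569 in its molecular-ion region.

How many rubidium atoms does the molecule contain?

The M+2/M ratio from n Rb atoms is n · q/p = n · 0.27830/0.72170.
n = 1.1569 × 0.72170/0.27830 = 3.00 ≈ 3

3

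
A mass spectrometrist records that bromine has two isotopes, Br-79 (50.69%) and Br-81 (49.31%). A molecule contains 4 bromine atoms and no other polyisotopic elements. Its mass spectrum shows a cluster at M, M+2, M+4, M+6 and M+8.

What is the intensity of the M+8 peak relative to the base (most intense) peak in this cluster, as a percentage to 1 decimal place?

15.8%

(0.5069 + 0.4931)^4 gives M 0.0660, M+2 0.2569, M+4 0.3749, M+6 0.2431, M+8 0.0591; the largest is M+4.
P(M+4) = C(4,2) × 0.5069^2 × 0.4931^2 = 6 × 0.25694761 × 0.24314761 = 0.374857 (base)
P(M+8) = C(4,4) × 0.5069^0 × 0.4931^4 = 1 × 1.0000 × 0.05912076 = 0.059121
Relative intensity = 0.059121 / 0.374857 × 100 = 15.8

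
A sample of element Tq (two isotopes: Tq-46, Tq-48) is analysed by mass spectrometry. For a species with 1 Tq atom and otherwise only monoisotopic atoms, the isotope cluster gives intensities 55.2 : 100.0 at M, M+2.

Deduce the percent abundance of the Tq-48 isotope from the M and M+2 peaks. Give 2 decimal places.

64.43%

Let p = fractional abundance of Tq-46. I(M+2)/I(M) = [C(1,1)·p^0·(1−p)] / p^1 = 1·(1−p)/p = 100.0/55.2 = 1.8116
(1−p)/p = 1.8116/1 = 1.8116  ⇒  p = 1/(1 + 1.8116) = 0.3557
Tq-46: 35.57%, Tq-48: 64.43%.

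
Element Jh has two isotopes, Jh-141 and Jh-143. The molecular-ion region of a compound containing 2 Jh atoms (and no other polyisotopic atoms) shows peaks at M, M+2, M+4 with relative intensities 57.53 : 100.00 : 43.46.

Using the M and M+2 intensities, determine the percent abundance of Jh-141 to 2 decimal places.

If p is the fraction of Jh that is Jh-141, then I(M+2)/I(M) = [C(2,1)·p^1·(1−p)] / p^2 = 2·(1−p)/p = 100.00/57.53 = 1.7382
(1−p)/p = 1.7382/2 = 0.8691  ⇒  p = 1/(1 + 0.8691) = 0.5350
Jh-141: 53.50%, Jh-143: 46.50%.

53.50%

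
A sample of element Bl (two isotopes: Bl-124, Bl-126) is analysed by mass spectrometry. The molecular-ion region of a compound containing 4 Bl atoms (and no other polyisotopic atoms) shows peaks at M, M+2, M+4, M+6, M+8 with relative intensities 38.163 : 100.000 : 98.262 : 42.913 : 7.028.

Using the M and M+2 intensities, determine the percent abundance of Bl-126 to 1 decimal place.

39.6%

Let p = fractional abundance of Bl-124. I(M+2)/I(M) = [C(4,1)·p^3·(1−p)] / p^4 = 4·(1−p)/p = 100.000/38.163 = 2.6203
(1−p)/p = 2.6203/4 = 0.6551  ⇒  p = 1/(1 + 0.6551) = 0.6042
Bl-124: 60.4%, Bl-126: 39.6%.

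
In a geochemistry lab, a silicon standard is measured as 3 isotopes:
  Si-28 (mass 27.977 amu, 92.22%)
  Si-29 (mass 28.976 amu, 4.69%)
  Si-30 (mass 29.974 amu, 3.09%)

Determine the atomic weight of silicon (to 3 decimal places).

Weight each isotope mass by its fractional abundance: 0.9222 × 27.977 + 0.0469 × 28.976 + 0.0309 × 29.974
= 25.8004 + 1.3590 + 0.9262 = 28.0856 amu

28.086 amu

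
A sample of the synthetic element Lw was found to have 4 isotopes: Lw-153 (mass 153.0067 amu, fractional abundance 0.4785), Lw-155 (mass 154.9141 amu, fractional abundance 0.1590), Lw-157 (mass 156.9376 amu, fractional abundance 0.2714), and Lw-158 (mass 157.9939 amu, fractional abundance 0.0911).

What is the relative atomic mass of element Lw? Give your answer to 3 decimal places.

154.831 amu

Ar = Σ fᵢ·mᵢ = 0.4785 × 153.0067 + 0.1590 × 154.9141 + 0.2714 × 156.9376 + 0.0911 × 157.9939
= 73.21371 + 24.63134 + 42.59286 + 14.39324 = 154.83115 amu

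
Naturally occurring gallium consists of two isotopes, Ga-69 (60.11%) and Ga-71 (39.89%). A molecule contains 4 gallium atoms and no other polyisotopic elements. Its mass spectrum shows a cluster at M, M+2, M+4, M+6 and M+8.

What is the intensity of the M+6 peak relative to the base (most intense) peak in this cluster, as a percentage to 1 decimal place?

44.0%

Term probabilities: M 0.1306, M+2 0.3465, M+4 0.3450, M+6 0.1526, M+8 0.0253. Base peak = M+2.
P(M+2) = C(4,1) × 0.6011^3 × 0.3989^1 = 4 × 0.21719018 × 0.3989 = 0.346549 (base)
P(M+6) = C(4,3) × 0.6011^1 × 0.3989^3 = 4 × 0.6011 × 0.06347345 = 0.152616
Relative intensity = 0.152616 / 0.346549 × 100 = 44.0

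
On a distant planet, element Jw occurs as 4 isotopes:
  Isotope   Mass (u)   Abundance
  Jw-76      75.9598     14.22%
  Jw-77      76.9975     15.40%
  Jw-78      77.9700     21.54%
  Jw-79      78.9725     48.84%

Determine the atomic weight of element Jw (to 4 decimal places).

The abundance-weighted mean is 0.1422 × 75.9598 + 0.1540 × 76.9975 + 0.2154 × 77.9700 + 0.4884 × 78.9725
= 10.80148 + 11.85762 + 16.79474 + 38.57017 = 78.02401 u

78.0240 u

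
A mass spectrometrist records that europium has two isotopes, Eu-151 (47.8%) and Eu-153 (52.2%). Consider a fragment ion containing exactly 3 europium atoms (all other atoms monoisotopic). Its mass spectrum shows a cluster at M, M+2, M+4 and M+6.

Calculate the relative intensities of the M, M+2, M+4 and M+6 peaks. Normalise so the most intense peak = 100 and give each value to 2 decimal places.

27.95 : 91.57 : 100.00 : 36.40

Each Eu atom is independently Eu-151 (p = 0.478) or Eu-153 (q = 0.522); the cluster is the binomial expansion (p + q)^3.
P(M) = 0.478^3 = 0.109215
P(M+2) = 3 × 0.478^2 × 0.522^1 = 0.357806
P(M+4) = 3 × 0.478^1 × 0.522^2 = 0.390742
P(M+6) = 0.522^3 = 0.142237
The M+4 peak is largest (0.390742); scaling to 100 gives 27.95 : 91.57 : 100.00 : 36.40.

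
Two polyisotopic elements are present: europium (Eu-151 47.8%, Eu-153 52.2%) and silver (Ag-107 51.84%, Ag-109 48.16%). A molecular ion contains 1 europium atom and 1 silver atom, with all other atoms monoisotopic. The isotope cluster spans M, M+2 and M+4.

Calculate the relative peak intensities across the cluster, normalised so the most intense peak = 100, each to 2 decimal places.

49.48 : 100.00 : 50.20

Europium pattern (n=1): 0.4780 : 0.5220
Silver pattern (n=1): 0.5184 : 0.4816
Convolve the two distributions (both contribute in 2-u steps):
  M: 0.4780×0.5184 = 0.247795
  M+2: 0.4780×0.4816 + 0.5220×0.5184 = 0.500810
  M+4: 0.5220×0.4816 = 0.251395
Scale to base peak (0.500810) = 100: 49.48 : 100.00 : 50.20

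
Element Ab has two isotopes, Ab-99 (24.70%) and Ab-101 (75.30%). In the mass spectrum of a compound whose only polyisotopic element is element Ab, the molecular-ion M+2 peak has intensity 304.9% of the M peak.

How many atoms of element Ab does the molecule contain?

1

With n Ab atoms, P(M+2)/P(M) = C(n,1)·p^(n−1)q / p^n = n·q/p = n · 0.7530/0.2470.
n = 3.049 × 0.2470/0.7530 = 1.00 ≈ 1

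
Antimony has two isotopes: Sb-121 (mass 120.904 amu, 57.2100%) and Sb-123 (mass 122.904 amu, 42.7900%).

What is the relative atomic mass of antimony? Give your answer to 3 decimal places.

121.760 amu

Average mass = Σ (abundance × isotope mass) = 0.572100 × 120.904 + 0.427900 × 122.904
= 69.1692 + 52.5906 = 121.7598 amu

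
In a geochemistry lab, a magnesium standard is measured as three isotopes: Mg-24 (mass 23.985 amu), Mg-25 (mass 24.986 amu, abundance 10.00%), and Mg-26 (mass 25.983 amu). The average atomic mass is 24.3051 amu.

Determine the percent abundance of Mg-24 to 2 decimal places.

Let x and y be the fractions of Mg-24 and Mg-26. Then x + y = 1 − 0.1000 = 0.9000 and 23.985x + 25.983y = 24.3051 − 0.1000×24.986 = 21.8065.
Substituting: 23.985x + 25.983(0.9000 − x) = 21.8065
(23.985 − 25.983)x = -1.5782  ⇒  x = 0.78989, y = 0.11011
Mg-24: 78.99%, Mg-26: 11.01%.

78.99%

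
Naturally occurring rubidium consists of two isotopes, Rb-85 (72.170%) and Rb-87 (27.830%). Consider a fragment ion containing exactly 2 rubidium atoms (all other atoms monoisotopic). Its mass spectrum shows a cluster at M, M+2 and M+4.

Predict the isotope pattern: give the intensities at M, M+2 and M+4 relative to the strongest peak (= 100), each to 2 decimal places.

100.00 : 77.12 : 14.87

Expanding (0.72170 + 0.27830)^2:
P(M) = 0.72170^2 = 0.520851
P(M+2) = 2 × 0.72170^1 × 0.27830^1 = 0.401698
P(M+4) = 0.27830^2 = 0.077451
The M peak is largest (0.520851); scaling to 100 gives 100.00 : 77.12 : 14.87.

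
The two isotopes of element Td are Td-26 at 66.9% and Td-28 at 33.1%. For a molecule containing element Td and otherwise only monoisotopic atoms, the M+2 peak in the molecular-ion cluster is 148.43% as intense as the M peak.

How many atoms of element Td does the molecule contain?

For n independent Td atoms, I(M+2)/I(M) = n · (abundance Td-28) / (abundance Td-26) = n · 0.331/0.669.
n = 1.4843 × 0.669/0.331 = 3.00 ≈ 3

3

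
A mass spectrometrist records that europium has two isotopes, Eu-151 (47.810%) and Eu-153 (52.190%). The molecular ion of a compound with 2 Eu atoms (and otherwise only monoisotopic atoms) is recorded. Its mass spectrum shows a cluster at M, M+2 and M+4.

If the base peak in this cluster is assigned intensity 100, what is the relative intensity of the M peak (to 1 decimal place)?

Binomial terms of (0.47810 + 0.52190)^2: M 0.2286, M+2 0.4990, M+4 0.2724 → M+2 is the base peak.
P(M+2) = C(2,1) × 0.47810^1 × 0.52190^1 = 2 × 0.4781 × 0.5219 = 0.499041 (base)
P(M) = C(2,0) × 0.47810^2 × 0.52190^0 = 1 × 0.22857961 × 1.0000 = 0.228580
Relative intensity = 0.228580 / 0.499041 × 100 = 45.8

45.8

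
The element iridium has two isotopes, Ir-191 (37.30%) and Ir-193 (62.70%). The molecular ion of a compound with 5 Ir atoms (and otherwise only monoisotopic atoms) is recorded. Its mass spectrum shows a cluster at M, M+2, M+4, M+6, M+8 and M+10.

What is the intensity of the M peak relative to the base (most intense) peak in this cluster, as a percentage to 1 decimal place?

(0.3730 + 0.6270)^5 gives M 0.0072, M+2 0.0607, M+4 0.2040, M+6 0.3429, M+8 0.2882, M+10 0.0969; the largest is M+6.
P(M+6) = C(5,3) × 0.3730^2 × 0.6270^3 = 10 × 0.139129 × 0.24649188 = 0.342942 (base)
P(M) = C(5,0) × 0.3730^5 × 0.6270^0 = 1 × 0.00722012 × 1.0000 = 0.007220
Relative intensity = 0.007220 / 0.342942 × 100 = 2.1

2.1%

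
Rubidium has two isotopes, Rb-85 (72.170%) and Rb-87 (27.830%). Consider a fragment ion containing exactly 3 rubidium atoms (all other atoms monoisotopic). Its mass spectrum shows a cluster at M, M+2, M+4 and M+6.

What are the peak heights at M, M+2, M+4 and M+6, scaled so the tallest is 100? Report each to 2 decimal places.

86.44 : 100.00 : 38.56 : 4.96

Each Rb atom is independently Rb-85 (p = 0.72170) or Rb-87 (q = 0.27830); the cluster is the binomial expansion (p + q)^3.
P(M) = 0.72170^3 = 0.375898
P(M+2) = 3 × 0.72170^2 × 0.27830^1 = 0.434858
P(M+4) = 3 × 0.72170^1 × 0.27830^2 = 0.167689
P(M+6) = 0.27830^3 = 0.021555
The M+2 peak is largest (0.434858); scaling to 100 gives 86.44 : 100.00 : 38.56 : 4.96.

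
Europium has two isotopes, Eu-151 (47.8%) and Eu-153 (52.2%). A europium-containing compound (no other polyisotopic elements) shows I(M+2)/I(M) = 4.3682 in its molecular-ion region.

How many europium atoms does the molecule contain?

4

For n independent Eu atoms, I(M+2)/I(M) = n · (abundance Eu-153) / (abundance Eu-151) = n · 0.522/0.478.
n = 4.3682 × 0.478/0.522 = 4.00 ≈ 4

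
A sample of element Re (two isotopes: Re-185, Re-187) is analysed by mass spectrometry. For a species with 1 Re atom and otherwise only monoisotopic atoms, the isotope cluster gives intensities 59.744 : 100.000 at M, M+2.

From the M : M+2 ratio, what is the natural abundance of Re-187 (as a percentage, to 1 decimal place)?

Write p for the Re-185 fraction. I(M+2)/I(M) = [C(1,1)·p^0·(1−p)] / p^1 = 1·(1−p)/p = 100.000/59.744 = 1.6738
(1−p)/p = 1.6738/1 = 1.6738  ⇒  p = 1/(1 + 1.6738) = 0.3740
Re-185: 37.4%, Re-187: 62.6%.

62.6%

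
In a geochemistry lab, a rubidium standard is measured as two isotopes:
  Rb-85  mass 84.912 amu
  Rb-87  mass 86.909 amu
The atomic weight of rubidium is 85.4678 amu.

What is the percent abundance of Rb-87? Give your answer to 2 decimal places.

Let x be the fractional abundance of Rb-85; then Rb-87 has abundance 1 − x.
84.912·x + 86.909·(1 − x) = 85.4678
(84.912 − 86.909)·x = 85.4678 − 86.909
x = -1.4412 / -1.997 = 0.72168 → 72.17% Rb-85, 27.83% Rb-87.

27.83%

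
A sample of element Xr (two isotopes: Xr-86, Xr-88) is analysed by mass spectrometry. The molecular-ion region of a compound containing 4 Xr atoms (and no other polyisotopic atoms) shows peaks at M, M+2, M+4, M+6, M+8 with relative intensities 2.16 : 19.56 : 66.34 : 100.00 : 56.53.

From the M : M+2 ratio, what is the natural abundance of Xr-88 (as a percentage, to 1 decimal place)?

69.4%

Let p = fractional abundance of Xr-86. I(M+2)/I(M) = [C(4,1)·p^3·(1−p)] / p^4 = 4·(1−p)/p = 19.56/2.16 = 9.0556
(1−p)/p = 9.0556/4 = 2.2639  ⇒  p = 1/(1 + 2.2639) = 0.3064
Xr-86: 30.6%, Xr-88: 69.4%.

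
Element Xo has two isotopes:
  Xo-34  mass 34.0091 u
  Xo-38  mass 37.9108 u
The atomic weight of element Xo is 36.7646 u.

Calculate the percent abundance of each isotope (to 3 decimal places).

With x = fraction of Xo-34 (so Xo-38 is 1 − x):
34.0091·x + 37.9108·(1 − x) = 36.7646
(34.0091 − 37.9108)·x = 36.7646 − 37.9108
x = -1.1462 / -3.9017 = 0.29377 → 29.377% Xo-34, 70.623% Xo-38.

Xo-34: 29.377%, Xo-38: 70.623%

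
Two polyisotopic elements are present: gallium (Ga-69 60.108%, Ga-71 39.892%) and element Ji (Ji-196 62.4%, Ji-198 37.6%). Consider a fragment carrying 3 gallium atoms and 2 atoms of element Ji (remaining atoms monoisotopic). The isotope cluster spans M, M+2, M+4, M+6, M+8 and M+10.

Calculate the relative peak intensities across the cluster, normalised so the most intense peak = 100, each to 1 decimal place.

24.5 : 78.3 : 100.0 : 63.9 : 20.4 : 2.6

Gallium pattern (n=3): 0.2171685 : 0.432386 : 0.2869625 : 0.063483
Element Ji pattern (n=2): 0.389376 : 0.469248 : 0.141376
Convolve the two distributions (both contribute in 2-u steps):
  M: 0.2171685×0.389376 = 0.084560
  M+2: 0.2171685×0.469248 + 0.432386×0.389376 = 0.270267
  M+4: 0.2171685×0.141376 + 0.432386×0.469248 + 0.2869625×0.389376 = 0.345335
  M+6: 0.432386×0.141376 + 0.2869625×0.469248 + 0.063483×0.389376 = 0.220504
  M+8: 0.2869625×0.141376 + 0.063483×0.469248 = 0.070359
  M+10: 0.063483×0.141376 = 0.008975
Scale to base peak (0.345335) = 100: 24.5 : 78.3 : 100.0 : 63.9 : 20.4 : 2.6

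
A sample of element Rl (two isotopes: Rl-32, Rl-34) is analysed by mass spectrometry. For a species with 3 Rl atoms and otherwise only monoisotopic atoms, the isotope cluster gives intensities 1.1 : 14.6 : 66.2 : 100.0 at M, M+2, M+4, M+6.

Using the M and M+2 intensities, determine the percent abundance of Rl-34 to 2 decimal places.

If p is the fraction of Rl that is Rl-32, then I(M+2)/I(M) = [C(3,1)·p^2·(1−p)] / p^3 = 3·(1−p)/p = 14.6/1.1 = 13.2727
(1−p)/p = 13.2727/3 = 4.4242  ⇒  p = 1/(1 + 4.4242) = 0.1844
Rl-32: 18.44%, Rl-34: 81.56%.

81.56%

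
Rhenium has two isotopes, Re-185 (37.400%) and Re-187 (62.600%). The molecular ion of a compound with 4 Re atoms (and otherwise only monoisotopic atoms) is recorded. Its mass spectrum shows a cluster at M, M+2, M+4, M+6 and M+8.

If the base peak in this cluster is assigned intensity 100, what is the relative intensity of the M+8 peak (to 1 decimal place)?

41.8

Term probabilities: M 0.0196, M+2 0.1310, M+4 0.3289, M+6 0.3670, M+8 0.1536. Base peak = M+6.
P(M+6) = C(4,3) × 0.37400^1 × 0.62600^3 = 4 × 0.3740 × 0.24531438 = 0.366990 (base)
P(M+8) = C(4,4) × 0.37400^0 × 0.62600^4 = 1 × 1.0000 × 0.1535668 = 0.153567
Relative intensity = 0.153567 / 0.366990 × 100 = 41.8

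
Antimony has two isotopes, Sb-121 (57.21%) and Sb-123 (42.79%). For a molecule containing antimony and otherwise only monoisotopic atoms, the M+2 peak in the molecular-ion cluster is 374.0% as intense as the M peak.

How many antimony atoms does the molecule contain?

With n Sb atoms, P(M+2)/P(M) = C(n,1)·p^(n−1)q / p^n = n·q/p = n · 0.4279/0.5721.
n = 3.740 × 0.5721/0.4279 = 5.00 ≈ 5

5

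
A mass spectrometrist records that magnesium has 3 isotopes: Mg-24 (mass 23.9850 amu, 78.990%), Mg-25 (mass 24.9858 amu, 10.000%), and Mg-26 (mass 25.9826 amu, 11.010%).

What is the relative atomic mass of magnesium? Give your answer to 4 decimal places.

24.3050 amu

Average mass = Σ (abundance × isotope mass) = 0.78990 × 23.9850 + 0.10000 × 24.9858 + 0.11010 × 25.9826
= 18.94575 + 2.49858 + 2.86068 = 24.30501 amu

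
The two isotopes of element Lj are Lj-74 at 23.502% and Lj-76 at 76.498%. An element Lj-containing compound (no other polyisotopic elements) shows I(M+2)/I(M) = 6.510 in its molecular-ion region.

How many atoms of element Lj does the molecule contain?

2

The M+2/M ratio from n Lj atoms is n · q/p = n · 0.76498/0.23502.
n = 6.510 × 0.23502/0.76498 = 2.00 ≈ 2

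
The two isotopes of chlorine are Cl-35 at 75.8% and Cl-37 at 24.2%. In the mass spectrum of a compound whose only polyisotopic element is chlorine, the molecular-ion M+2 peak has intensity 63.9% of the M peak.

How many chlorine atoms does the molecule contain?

2

The M+2/M ratio from n Cl atoms is n · q/p = n · 0.242/0.758.
n = 0.639 × 0.758/0.242 = 2.00 ≈ 2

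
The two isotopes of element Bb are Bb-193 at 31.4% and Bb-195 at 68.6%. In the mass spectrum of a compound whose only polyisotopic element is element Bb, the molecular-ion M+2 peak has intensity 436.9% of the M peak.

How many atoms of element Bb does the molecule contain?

For n independent Bb atoms, I(M+2)/I(M) = n · (abundance Bb-195) / (abundance Bb-193) = n · 0.686/0.314.
n = 4.369 × 0.314/0.686 = 2.00 ≈ 2

2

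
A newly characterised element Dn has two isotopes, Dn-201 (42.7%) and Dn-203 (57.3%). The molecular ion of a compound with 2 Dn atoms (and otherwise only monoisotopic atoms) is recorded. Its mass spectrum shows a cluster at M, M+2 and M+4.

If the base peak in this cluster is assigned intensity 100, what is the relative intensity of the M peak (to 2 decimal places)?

37.26

(0.427 + 0.573)^2 gives M 0.1823, M+2 0.4893, M+4 0.3283; the largest is M+2.
P(M+2) = C(2,1) × 0.427^1 × 0.573^1 = 2 × 0.4270 × 0.5730 = 0.489342 (base)
P(M) = C(2,0) × 0.427^2 × 0.573^0 = 1 × 0.182329 × 1.0000 = 0.182329
Relative intensity = 0.182329 / 0.489342 × 100 = 37.26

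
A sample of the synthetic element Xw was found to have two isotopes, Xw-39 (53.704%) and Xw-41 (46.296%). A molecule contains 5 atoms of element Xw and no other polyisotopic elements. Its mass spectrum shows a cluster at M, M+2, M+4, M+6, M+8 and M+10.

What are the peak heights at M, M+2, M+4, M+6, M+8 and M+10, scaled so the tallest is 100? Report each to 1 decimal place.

The 5 Xw atoms are independent, so intensities follow the terms of (0.53704 + 0.46296)^5.
P(M) = 0.53704^5 = 0.044672
P(M+2) = 5 × 0.53704^4 × 0.46296^1 = 0.192548
P(M+4) = 10 × 0.53704^3 × 0.46296^2 = 0.331976
P(M+6) = 10 × 0.53704^2 × 0.46296^3 = 0.286183
P(M+8) = 5 × 0.53704^1 × 0.46296^4 = 0.123353
P(M+10) = 0.46296^5 = 0.021268
The M+4 peak is largest (0.331976); scaling to 100 gives 13.5 : 58.0 : 100.0 : 86.2 : 37.2 : 6.4.

13.5 : 58.0 : 100.0 : 86.2 : 37.2 : 6.4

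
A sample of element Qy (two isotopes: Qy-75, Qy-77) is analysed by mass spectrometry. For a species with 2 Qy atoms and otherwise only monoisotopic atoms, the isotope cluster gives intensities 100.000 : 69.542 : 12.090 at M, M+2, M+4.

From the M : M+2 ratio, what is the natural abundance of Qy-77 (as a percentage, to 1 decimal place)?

Write p for the Qy-75 fraction. I(M+2)/I(M) = [C(2,1)·p^1·(1−p)] / p^2 = 2·(1−p)/p = 69.542/100.000 = 0.6954
(1−p)/p = 0.6954/2 = 0.3477  ⇒  p = 1/(1 + 0.3477) = 0.7420
Qy-75: 74.2%, Qy-77: 25.8%.

25.8%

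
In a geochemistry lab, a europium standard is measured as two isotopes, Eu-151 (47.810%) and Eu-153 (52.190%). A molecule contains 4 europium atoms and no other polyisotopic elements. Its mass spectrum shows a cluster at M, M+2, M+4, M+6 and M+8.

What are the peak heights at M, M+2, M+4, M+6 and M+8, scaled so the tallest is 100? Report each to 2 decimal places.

Each Eu atom is independently Eu-151 (p = 0.47810) or Eu-153 (q = 0.52190); the cluster is the binomial expansion (p + q)^4.
P(M) = 0.47810^4 = 0.052249
P(M+2) = 4 × 0.47810^3 × 0.52190^1 = 0.228141
P(M+4) = 6 × 0.47810^2 × 0.52190^2 = 0.373563
P(M+6) = 4 × 0.47810^1 × 0.52190^3 = 0.271857
P(M+8) = 0.52190^4 = 0.074191
The M+4 peak is largest (0.373563); scaling to 100 gives 13.99 : 61.07 : 100.00 : 72.77 : 19.86.

13.99 : 61.07 : 100.00 : 72.77 : 19.86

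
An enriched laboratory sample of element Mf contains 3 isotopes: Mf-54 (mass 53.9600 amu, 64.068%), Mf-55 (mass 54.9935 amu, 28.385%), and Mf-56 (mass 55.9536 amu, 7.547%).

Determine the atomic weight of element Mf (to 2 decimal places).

54.40 amu

Average mass = Σ (abundance × isotope mass) = 0.64068 × 53.9600 + 0.28385 × 54.9935 + 0.07547 × 55.9536
= 34.57109 + 15.60990 + 4.22282 = 54.40381 amu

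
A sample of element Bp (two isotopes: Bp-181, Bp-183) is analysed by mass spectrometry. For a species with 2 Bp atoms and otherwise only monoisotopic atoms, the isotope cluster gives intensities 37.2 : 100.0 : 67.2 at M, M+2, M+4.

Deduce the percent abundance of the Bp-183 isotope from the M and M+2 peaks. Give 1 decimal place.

57.3%

Let p = fractional abundance of Bp-181. I(M+2)/I(M) = [C(2,1)·p^1·(1−p)] / p^2 = 2·(1−p)/p = 100.0/37.2 = 2.6882
(1−p)/p = 2.6882/2 = 1.3441  ⇒  p = 1/(1 + 1.3441) = 0.4266
Bp-181: 42.7%, Bp-183: 57.3%.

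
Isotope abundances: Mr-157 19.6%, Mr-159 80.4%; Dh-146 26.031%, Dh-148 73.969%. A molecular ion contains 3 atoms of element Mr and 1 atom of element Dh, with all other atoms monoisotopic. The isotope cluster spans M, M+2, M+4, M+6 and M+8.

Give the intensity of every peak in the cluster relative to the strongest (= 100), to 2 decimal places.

0.47 : 7.13 : 40.22 : 100.00 : 92.31

Element Mr pattern (n=3): 0.00752954 : 0.09265939 : 0.38009261 : 0.51971846
Element Dh pattern (n=1): 0.26031 : 0.73969
Convolve the two distributions (both contribute in 2-u steps):
  M: 0.00752954×0.26031 = 0.001960
  M+2: 0.00752954×0.73969 + 0.09265939×0.26031 = 0.029690
  M+4: 0.09265939×0.73969 + 0.38009261×0.26031 = 0.167481
  M+6: 0.38009261×0.73969 + 0.51971846×0.26031 = 0.416439
  M+8: 0.51971846×0.73969 = 0.384431
Scale to base peak (0.416439) = 100: 0.47 : 7.13 : 40.22 : 100.00 : 92.31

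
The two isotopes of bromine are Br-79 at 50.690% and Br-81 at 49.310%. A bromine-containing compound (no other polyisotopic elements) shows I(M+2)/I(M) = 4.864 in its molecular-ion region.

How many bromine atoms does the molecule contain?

With n Br atoms, P(M+2)/P(M) = C(n,1)·p^(n−1)q / p^n = n·q/p = n · 0.49310/0.50690.
n = 4.864 × 0.50690/0.49310 = 5.00 ≈ 5

5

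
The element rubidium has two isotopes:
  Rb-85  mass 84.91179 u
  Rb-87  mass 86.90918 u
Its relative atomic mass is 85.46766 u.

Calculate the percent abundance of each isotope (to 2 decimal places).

Rb-85: 72.17%, Rb-87: 27.83%

Writing the weighted mean with unknown fraction x of Rb-85:
84.91179·x + 86.90918·(1 − x) = 85.46766
(84.91179 − 86.90918)·x = 85.46766 − 86.90918
x = -1.44152 / -1.99739 = 0.72170 → 72.17% Rb-85, 27.83% Rb-87.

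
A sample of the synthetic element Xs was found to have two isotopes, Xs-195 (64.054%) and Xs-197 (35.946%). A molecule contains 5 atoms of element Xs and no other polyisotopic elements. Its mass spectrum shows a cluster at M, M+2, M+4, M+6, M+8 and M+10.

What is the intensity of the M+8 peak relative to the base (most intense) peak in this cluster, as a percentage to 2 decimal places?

Term probabilities: M 0.1078, M+2 0.3026, M+4 0.3396, M+6 0.1906, M+8 0.0535, M+10 0.0060. Base peak = M+4.
P(M+4) = C(5,2) × 0.64054^3 × 0.35946^2 = 10 × 0.26280811 × 0.12921149 = 0.339578 (base)
P(M+8) = C(5,4) × 0.64054^1 × 0.35946^4 = 5 × 0.64054 × 0.01669561 = 0.053471
Relative intensity = 0.053471 / 0.339578 × 100 = 15.75

15.75%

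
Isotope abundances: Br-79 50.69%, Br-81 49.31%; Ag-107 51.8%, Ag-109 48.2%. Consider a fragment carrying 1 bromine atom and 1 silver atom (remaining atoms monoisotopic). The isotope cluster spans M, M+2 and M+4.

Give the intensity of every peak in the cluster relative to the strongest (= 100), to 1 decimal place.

52.5 : 100.0 : 47.6

Bromine pattern (n=1): 0.5069 : 0.4931
Silver pattern (n=1): 0.5180 : 0.4820
Convolve the two distributions (both contribute in 2-u steps):
  M: 0.5069×0.5180 = 0.262574
  M+2: 0.5069×0.4820 + 0.4931×0.5180 = 0.499752
  M+4: 0.4931×0.4820 = 0.237674
Scale to base peak (0.499752) = 100: 52.5 : 100.0 : 47.6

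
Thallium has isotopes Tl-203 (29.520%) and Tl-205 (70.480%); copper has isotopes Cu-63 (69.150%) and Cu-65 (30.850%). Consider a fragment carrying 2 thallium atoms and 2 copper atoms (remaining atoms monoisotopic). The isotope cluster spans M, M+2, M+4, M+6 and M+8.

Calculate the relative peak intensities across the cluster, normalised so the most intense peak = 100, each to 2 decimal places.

Thallium pattern (n=2): 0.08714304 : 0.41611392 : 0.49674304
Copper pattern (n=2): 0.47817225 : 0.4266555 : 0.09517225
Convolve the two distributions (both contribute in 2-u steps):
  M: 0.08714304×0.47817225 = 0.041669
  M+2: 0.08714304×0.4266555 + 0.41611392×0.47817225 = 0.236154
  M+4: 0.08714304×0.09517225 + 0.41611392×0.4266555 + 0.49674304×0.47817225 = 0.423360
  M+6: 0.41611392×0.09517225 + 0.49674304×0.4266555 = 0.251541
  M+8: 0.49674304×0.09517225 = 0.047276
Scale to base peak (0.423360) = 100: 9.84 : 55.78 : 100.00 : 59.42 : 11.17

9.84 : 55.78 : 100.00 : 59.42 : 11.17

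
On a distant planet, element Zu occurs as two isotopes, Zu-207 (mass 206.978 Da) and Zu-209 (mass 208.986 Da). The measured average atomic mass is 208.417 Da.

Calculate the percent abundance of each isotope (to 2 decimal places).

Zu-207: 28.34%, Zu-209: 71.66%

With x = fraction of Zu-207 (so Zu-209 is 1 − x):
206.978·x + 208.986·(1 − x) = 208.417
(206.978 − 208.986)·x = 208.417 − 208.986
x = -0.569 / -2.008 = 0.28337 → 28.34% Zu-207, 71.66% Zu-209.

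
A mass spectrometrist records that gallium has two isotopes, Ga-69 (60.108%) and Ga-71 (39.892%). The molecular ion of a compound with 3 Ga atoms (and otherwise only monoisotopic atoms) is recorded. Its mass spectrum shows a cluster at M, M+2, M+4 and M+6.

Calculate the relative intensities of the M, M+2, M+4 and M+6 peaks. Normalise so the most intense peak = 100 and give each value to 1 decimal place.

50.2 : 100.0 : 66.4 : 14.7

Each Ga atom is independently Ga-69 (p = 0.60108) or Ga-71 (q = 0.39892); the cluster is the binomial expansion (p + q)^3.
P(M) = 0.60108^3 = 0.217169
P(M+2) = 3 × 0.60108^2 × 0.39892^1 = 0.432386
P(M+4) = 3 × 0.60108^1 × 0.39892^2 = 0.286963
P(M+6) = 0.39892^3 = 0.063483
The M+2 peak is largest (0.432386); scaling to 100 gives 50.2 : 100.0 : 66.4 : 14.7.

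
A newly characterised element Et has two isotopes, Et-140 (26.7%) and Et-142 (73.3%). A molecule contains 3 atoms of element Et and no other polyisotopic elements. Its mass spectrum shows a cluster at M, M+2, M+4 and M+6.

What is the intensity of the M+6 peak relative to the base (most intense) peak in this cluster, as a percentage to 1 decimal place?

Term probabilities: M 0.0190, M+2 0.1568, M+4 0.4304, M+6 0.3938. Base peak = M+4.
P(M+4) = C(3,2) × 0.267^1 × 0.733^2 = 3 × 0.2670 × 0.537289 = 0.430368 (base)
P(M+6) = C(3,3) × 0.267^0 × 0.733^3 = 1 × 1.0000 × 0.39383284 = 0.393833
Relative intensity = 0.393833 / 0.430368 × 100 = 91.5

91.5%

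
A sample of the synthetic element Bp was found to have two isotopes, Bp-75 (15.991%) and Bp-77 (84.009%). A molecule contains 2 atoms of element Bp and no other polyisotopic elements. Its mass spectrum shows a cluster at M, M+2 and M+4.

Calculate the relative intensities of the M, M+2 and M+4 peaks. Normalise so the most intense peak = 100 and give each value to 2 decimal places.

3.62 : 38.07 : 100.00

Each Bp atom is independently Bp-75 (p = 0.15991) or Bp-77 (q = 0.84009); the cluster is the binomial expansion (p + q)^2.
P(M) = 0.15991^2 = 0.025571
P(M+2) = 2 × 0.15991^1 × 0.84009^1 = 0.268678
P(M+4) = 0.84009^2 = 0.705751
The M+4 peak is largest (0.705751); scaling to 100 gives 3.62 : 38.07 : 100.00.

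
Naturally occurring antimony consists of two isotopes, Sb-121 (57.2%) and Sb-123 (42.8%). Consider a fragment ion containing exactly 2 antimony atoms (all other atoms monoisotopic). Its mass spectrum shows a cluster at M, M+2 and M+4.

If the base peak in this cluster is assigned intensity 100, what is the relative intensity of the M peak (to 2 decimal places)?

(0.572 + 0.428)^2 gives M 0.3272, M+2 0.4896, M+4 0.1832; the largest is M+2.
P(M+2) = C(2,1) × 0.572^1 × 0.428^1 = 2 × 0.5720 × 0.4280 = 0.489632 (base)
P(M) = C(2,0) × 0.572^2 × 0.428^0 = 1 × 0.327184 × 1.0000 = 0.327184
Relative intensity = 0.327184 / 0.489632 × 100 = 66.82

66.82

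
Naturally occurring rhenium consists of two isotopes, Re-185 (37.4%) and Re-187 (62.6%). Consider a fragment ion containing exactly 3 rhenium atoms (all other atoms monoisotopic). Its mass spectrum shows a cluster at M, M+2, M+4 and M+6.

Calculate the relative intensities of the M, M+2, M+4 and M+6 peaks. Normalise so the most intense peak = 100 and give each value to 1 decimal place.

Each Re atom is independently Re-185 (p = 0.374) or Re-187 (q = 0.626); the cluster is the binomial expansion (p + q)^3.
P(M) = 0.374^3 = 0.052314
P(M+2) = 3 × 0.374^2 × 0.626^1 = 0.262687
P(M+4) = 3 × 0.374^1 × 0.626^2 = 0.439685
P(M+6) = 0.626^3 = 0.245314
The M+4 peak is largest (0.439685); scaling to 100 gives 11.9 : 59.7 : 100.0 : 55.8.

11.9 : 59.7 : 100.0 : 55.8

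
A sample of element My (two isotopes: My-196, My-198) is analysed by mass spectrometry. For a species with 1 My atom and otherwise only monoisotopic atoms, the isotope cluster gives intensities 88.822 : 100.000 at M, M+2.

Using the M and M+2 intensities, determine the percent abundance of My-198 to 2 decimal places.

Write p for the My-196 fraction. I(M+2)/I(M) = [C(1,1)·p^0·(1−p)] / p^1 = 1·(1−p)/p = 100.000/88.822 = 1.1258
(1−p)/p = 1.1258/1 = 1.1258  ⇒  p = 1/(1 + 1.1258) = 0.4704
My-196: 47.04%, My-198: 52.96%.

52.96%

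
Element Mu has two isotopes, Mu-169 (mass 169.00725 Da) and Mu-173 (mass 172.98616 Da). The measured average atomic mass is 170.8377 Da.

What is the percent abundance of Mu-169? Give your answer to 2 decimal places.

Let x be the fractional abundance of Mu-169; then Mu-173 has abundance 1 − x.
169.00725·x + 172.98616·(1 − x) = 170.8377
(169.00725 − 172.98616)·x = 170.8377 − 172.98616
x = -2.14846 / -3.97891 = 0.53996 → 54.00% Mu-169, 46.00% Mu-173.

54.00%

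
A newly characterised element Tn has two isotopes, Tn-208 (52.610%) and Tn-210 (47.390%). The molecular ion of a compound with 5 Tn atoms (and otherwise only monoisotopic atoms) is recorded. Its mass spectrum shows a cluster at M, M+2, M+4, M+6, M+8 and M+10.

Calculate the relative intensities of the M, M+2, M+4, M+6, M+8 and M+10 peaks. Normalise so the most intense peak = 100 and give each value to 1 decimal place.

12.3 : 55.5 : 100.0 : 90.1 : 40.6 : 7.3

The 5 Tn atoms are independent, so intensities follow the terms of (0.52610 + 0.47390)^5.
P(M) = 0.52610^5 = 0.040303
P(M+2) = 5 × 0.52610^4 × 0.47390^1 = 0.181522
P(M+4) = 10 × 0.52610^3 × 0.47390^2 = 0.327023
P(M+6) = 10 × 0.52610^2 × 0.47390^3 = 0.294576
P(M+8) = 5 × 0.52610^1 × 0.47390^4 = 0.132674
P(M+10) = 0.47390^5 = 0.023902
The M+4 peak is largest (0.327023); scaling to 100 gives 12.3 : 55.5 : 100.0 : 90.1 : 40.6 : 7.3.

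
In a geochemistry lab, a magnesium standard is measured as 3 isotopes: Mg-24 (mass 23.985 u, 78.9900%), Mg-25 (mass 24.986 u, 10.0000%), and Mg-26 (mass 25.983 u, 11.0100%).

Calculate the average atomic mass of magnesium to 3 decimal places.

Weight each isotope mass by its fractional abundance: 0.789900 × 23.985 + 0.100000 × 24.986 + 0.110100 × 25.983
= 18.9458 + 2.4986 + 2.8607 = 24.3051 u

24.305 u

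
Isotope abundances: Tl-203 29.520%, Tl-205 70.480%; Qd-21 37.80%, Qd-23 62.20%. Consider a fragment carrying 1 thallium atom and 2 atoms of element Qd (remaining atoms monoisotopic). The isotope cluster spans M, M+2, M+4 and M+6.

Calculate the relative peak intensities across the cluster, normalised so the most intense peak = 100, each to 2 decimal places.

9.47 : 53.75 : 100.00 : 61.19

Thallium pattern (n=1): 0.2952 : 0.7048
Element Qd pattern (n=2): 0.142884 : 0.470232 : 0.386884
Convolve the two distributions (both contribute in 2-u steps):
  M: 0.2952×0.142884 = 0.042179
  M+2: 0.2952×0.470232 + 0.7048×0.142884 = 0.239517
  M+4: 0.2952×0.386884 + 0.7048×0.470232 = 0.445628
  M+6: 0.7048×0.386884 = 0.272676
Scale to base peak (0.445628) = 100: 9.47 : 53.75 : 100.00 : 61.19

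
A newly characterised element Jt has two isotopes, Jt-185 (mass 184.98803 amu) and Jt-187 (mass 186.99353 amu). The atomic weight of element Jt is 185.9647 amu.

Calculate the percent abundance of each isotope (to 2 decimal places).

Jt-185: 51.30%, Jt-187: 48.70%

With x = fraction of Jt-185 (so Jt-187 is 1 − x):
184.98803·x + 186.99353·(1 − x) = 185.9647
(184.98803 − 186.99353)·x = 185.9647 − 186.99353
x = -1.02883 / -2.00550 = 0.51300 → 51.30% Jt-185, 48.70% Jt-187.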